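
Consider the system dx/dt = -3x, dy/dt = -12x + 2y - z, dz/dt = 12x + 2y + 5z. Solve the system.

x(t) = K_1e^(-3t), y(t) = 2K_1e^(-3t) + K_2e^(4t) + K_3e^(3t), z(t) = -2K_1e^(-3t) - 2K_2e^(4t) - K_3e^(3t)

Coefficient matrix A = [[-3, 0, 0], [-12, 2, -1], [12, 2, 5]].
det(A - λI) = 0 gives eigenvalues λ = -3, 4, 3.
For λ=-3: eigenvector (1,2,-2).
For λ=4: eigenvector (0,1,-2).
For λ=3: eigenvector (0,1,-1).
General solution: K_1e^(-3t)(1,2,-2) + K_2e^(4t)(0,1,-2) + K_3e^(3t)(0,1,-1).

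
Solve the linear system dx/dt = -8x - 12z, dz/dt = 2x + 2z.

Coefficient matrix A = [[-8, -12], [2, 2]].
Characteristic polynomial det(A - λI) = λ^2 + 6λ + 8 = 0.
Eigenvalues λ = -2, -4.
For λ=-2: (A-λI) row 1 is [-6, -12], so an eigenvector is (2, -1).
For λ=-4: (A-λI) row 1 is [-4, -12], so an eigenvector is (3, -1).
General solution: c_1e^(-2t)(2,-1) + c_2e^(-4t)(3,-1).

x(t) = 2c_1e^(-2t) + 3c_2e^(-4t), z(t) = -c_1e^(-2t) - c_2e^(-4t)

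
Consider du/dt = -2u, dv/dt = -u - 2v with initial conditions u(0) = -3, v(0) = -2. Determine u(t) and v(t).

u(t) = -3e^(-2t), v(t) = 3te^(-2t) - 2e^(-2t)

Coefficient matrix A = [[-2, 0], [-1, -2]].
Characteristic polynomial det(A - λI) = λ^2 + 4λ + 4 = 0.
Single eigenvalue λ = -2 with algebraic multiplicity 2.
Eigenvector v = (0,-1); generalized eigenvector w with (A-λI)w=v is (1,1).
General solution: e^(-2t)[C_1·v + C_2·(t·v + w)].
Applying u(0)=-3, v(0)=-2 gives C_1=-1, C_2=-3.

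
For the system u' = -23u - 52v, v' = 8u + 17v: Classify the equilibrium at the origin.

A = [[-23,-52],[8,17]]; det(A-λI) = λ^2 + 6λ + 25.
λ = -3 ± 4i: negative real part.

stable spiral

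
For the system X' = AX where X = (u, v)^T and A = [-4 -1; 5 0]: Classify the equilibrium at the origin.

A = [[-4,-1],[5,0]]; det(A-λI) = λ^2 + 4λ + 5.
λ = -2 ± i: negative real part.

stable spiral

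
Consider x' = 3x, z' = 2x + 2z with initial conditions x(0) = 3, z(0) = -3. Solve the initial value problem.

Coefficient matrix A = [[3, 0], [2, 2]].
Characteristic polynomial det(A - λI) = λ^2 - 5λ + 6 = 0.
Eigenvalues λ = 3, 2.
For λ=3: (A-λI) row 2 is [2, -1], so an eigenvector is (1, 2).
For λ=2: (A-λI) row 1 is [1, 0], so an eigenvector is (0, -1).
General solution: C_1e^(3t)(1,2) + C_2e^(2t)(0,-1).
Applying x(0)=3, z(0)=-3 gives C_1=3, C_2=9.

x(t) = 3e^(3t), z(t) = 6e^(3t) - 9e^(2t)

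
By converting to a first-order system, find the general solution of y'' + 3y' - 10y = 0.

y(t) = K_1e^(2t) + K_2e^(-5t)

Let x_1 = y, x_2 = y'. Then x_1' = x_2 and x_2' = 10x_1 - 3x_2.
A = [[0,1],[10,-3]]; det(A-λI) = λ^2 + 3λ - 10.
Eigenvalues λ = 2, -5 with eigenvectors (1,2), (1,-5).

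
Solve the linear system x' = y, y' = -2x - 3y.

x(t) = -C_1e^(-2t) - C_2e^(-t), y(t) = 2C_1e^(-2t) + C_2e^(-t)

Coefficient matrix A = [[0, 1], [-2, -3]].
Characteristic polynomial det(A - λI) = λ^2 + 3λ + 2 = 0.
Eigenvalues λ = -2, -1.
For λ=-2: (A-λI) row 1 is [2, 1], so an eigenvector is (-1, 2).
For λ=-1: (A-λI) row 1 is [1, 1], so an eigenvector is (-1, 1).
General solution: C_1e^(-2t)(-1,2) + C_2e^(-t)(-1,1).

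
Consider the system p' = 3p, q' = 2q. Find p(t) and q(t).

p(t) = -C_2e^(3t), q(t) = C_1e^(2t)

Coefficient matrix A = [[3, 0], [0, 2]].
Characteristic polynomial det(A - λI) = λ^2 - 5λ + 6 = 0.
Eigenvalues λ = 2, 3.
For λ=2: (A-λI) row 1 is [1, 0], so an eigenvector is (0, 1).
For λ=3: (A-λI) row 2 is [0, -1], so an eigenvector is (-1, 0).
General solution: C_1e^(2t)(0,1) + C_2e^(3t)(-1,0).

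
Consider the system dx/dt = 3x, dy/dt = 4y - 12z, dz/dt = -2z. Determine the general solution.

Coefficient matrix A = [[3, 0, 0], [0, 4, -12], [0, 0, -2]].
det(A - λI) = 0 gives eigenvalues λ = 3, 4, -2.
For λ=3: eigenvector (1,0,0).
For λ=4: eigenvector (0,1,0).
For λ=-2: eigenvector (0,2,1).
General solution: c_1e^(3t)(1,0,0) + c_2e^(4t)(0,1,0) + c_3e^(-2t)(0,2,1).

x(t) = c_1e^(3t), y(t) = c_2e^(4t) + 2c_3e^(-2t), z(t) = c_3e^(-2t)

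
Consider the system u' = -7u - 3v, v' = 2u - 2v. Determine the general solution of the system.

u(t) = -C_1e^(-4t) + 3C_2e^(-5t), v(t) = C_1e^(-4t) - 2C_2e^(-5t)

Coefficient matrix A = [[-7, -3], [2, -2]].
Characteristic polynomial det(A - λI) = λ^2 + 9λ + 20 = 0.
Eigenvalues λ = -4, -5.
For λ=-4: (A-λI) row 1 is [-3, -3], so an eigenvector is (-1, 1).
For λ=-5: (A-λI) row 1 is [-2, -3], so an eigenvector is (3, -2).
General solution: C_1e^(-4t)(-1,1) + C_2e^(-5t)(3,-2).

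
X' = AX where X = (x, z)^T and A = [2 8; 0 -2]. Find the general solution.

Coefficient matrix A = [[2, 8], [0, -2]].
Characteristic polynomial det(A - λI) = λ^2 - 4 = 0.
Eigenvalues λ = 2, -2.
For λ=2: (A-λI) row 1 is [0, 8], so an eigenvector is (-1, 0).
For λ=-2: (A-λI) row 1 is [4, 8], so an eigenvector is (-2, 1).
General solution: c_1e^(2t)(-1,0) + c_2e^(-2t)(-2,1).

x(t) = -c_1e^(2t) - 2c_2e^(-2t), z(t) = c_2e^(-2t)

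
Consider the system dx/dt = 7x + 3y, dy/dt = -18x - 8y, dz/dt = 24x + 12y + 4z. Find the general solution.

x(t) = -c_1e^(t) + c_3e^(-2t), y(t) = 2c_1e^(t) - 3c_3e^(-2t), z(t) = c_2e^(4t) + 2c_3e^(-2t)

Coefficient matrix A = [[7, 3, 0], [-18, -8, 0], [24, 12, 4]].
det(A - λI) = 0 gives eigenvalues λ = 1, 4, -2.
For λ=1: eigenvector (-1,2,0).
For λ=4: eigenvector (0,0,1).
For λ=-2: eigenvector (1,-3,2).
General solution: c_1e^(t)(-1,2,0) + c_2e^(4t)(0,0,1) + c_3e^(-2t)(1,-3,2).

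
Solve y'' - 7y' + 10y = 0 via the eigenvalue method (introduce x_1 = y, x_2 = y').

Let x_1 = y, x_2 = y'. Then x_1' = x_2 and x_2' = -10x_1 + 7x_2.
A = [[0,1],[-10,7]]; det(A-λI) = λ^2 - 7λ + 10.
Eigenvalues λ = 2, 5 with eigenvectors (1,2), (1,5).

y(t) = c_1e^(2t) + c_2e^(5t)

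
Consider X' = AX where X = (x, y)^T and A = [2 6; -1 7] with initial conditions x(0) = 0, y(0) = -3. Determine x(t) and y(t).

Coefficient matrix A = [[2, 6], [-1, 7]].
Characteristic polynomial det(A - λI) = λ^2 - 9λ + 20 = 0.
Eigenvalues λ = 4, 5.
For λ=4: (A-λI) row 1 is [-2, 6], so an eigenvector is (-3, -1).
For λ=5: (A-λI) row 1 is [-3, 6], so an eigenvector is (2, 1).
General solution: C_1e^(4t)(-3,-1) + C_2e^(5t)(2,1).
Applying x(0)=0, y(0)=-3 gives C_1=-6, C_2=-9.

x(t) = -18e^(5t) + 18e^(4t), y(t) = -9e^(5t) + 6e^(4t)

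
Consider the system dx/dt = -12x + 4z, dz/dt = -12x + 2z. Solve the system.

Coefficient matrix A = [[-12, 4], [-12, 2]].
Characteristic polynomial det(A - λI) = λ^2 + 10λ + 24 = 0.
Eigenvalues λ = -6, -4.
For λ=-6: (A-λI) row 1 is [-6, 4], so an eigenvector is (2, 3).
For λ=-4: (A-λI) row 1 is [-8, 4], so an eigenvector is (-1, -2).
General solution: K_1e^(-6t)(2,3) + K_2e^(-4t)(-1,-2).

x(t) = 2K_1e^(-6t) - K_2e^(-4t), z(t) = 3K_1e^(-6t) - 2K_2e^(-4t)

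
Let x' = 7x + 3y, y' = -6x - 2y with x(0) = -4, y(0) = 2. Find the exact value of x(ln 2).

A = [[7,3],[-6,-2]]; eigenvalues λ = 1, 4.
Eigenvectors: (1,-2) for λ=1, (1,-1) for λ=4.
From the initial condition, c_1 = 2, c_2 = -6.
x(ln 2) = (2)(2^1)(1) + (-6)(2^4)(1) = -92.

-92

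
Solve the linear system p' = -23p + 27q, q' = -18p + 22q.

p(t) = C_1e^(4t) - 3C_2e^(-5t), q(t) = C_1e^(4t) - 2C_2e^(-5t)

Coefficient matrix A = [[-23, 27], [-18, 22]].
Characteristic polynomial det(A - λI) = λ^2 + λ - 20 = 0.
Eigenvalues λ = 4, -5.
For λ=4: (A-λI) row 1 is [-27, 27], so an eigenvector is (1, 1).
For λ=-5: (A-λI) row 1 is [-18, 27], so an eigenvector is (-3, -2).
General solution: C_1e^(4t)(1,1) + C_2e^(-5t)(-3,-2).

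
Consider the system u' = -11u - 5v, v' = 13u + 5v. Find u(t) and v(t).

u(t) = 2K_1e^(-3t)sin(t) + K_1e^(-3t)cos(t) + K_2e^(-3t)sin(t) - 2K_2e^(-3t)cos(t), v(t) = -3K_1e^(-3t)sin(t) - 2K_1e^(-3t)cos(t) - 2K_2e^(-3t)sin(t) + 3K_2e^(-3t)cos(t)

Coefficient matrix A = [[-11, -5], [13, 5]].
Characteristic polynomial det(A - λI) = λ^2 + 6λ + 10 = 0.
Eigenvalues λ = -3 ± i (complex conjugate pair).
For λ=-3+i: an eigenvector is (1,-2) - i(2,-3) = (1 - 2i, -2 + 3i).
A real fundamental pair from Re and Im of e^((-3+i)t)v: X_1 = e^(-3t)(cos(t)·(1,-2) + sin(t)·(2,-3)), X_2 = e^(-3t)(sin(t)·(1,-2) - cos(t)·(2,-3)).
General solution: K_1X_1 + K_2X_2.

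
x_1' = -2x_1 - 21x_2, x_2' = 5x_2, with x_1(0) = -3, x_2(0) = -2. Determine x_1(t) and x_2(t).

x_1(t) = 6e^(5t) - 9e^(-2t), x_2(t) = -2e^(5t)

Coefficient matrix A = [[-2, -21], [0, 5]].
Characteristic polynomial det(A - λI) = λ^2 - 3λ - 10 = 0.
Eigenvalues λ = 5, -2.
For λ=5: (A-λI) row 1 is [-7, -21], so an eigenvector is (-3, 1).
For λ=-2: (A-λI) row 1 is [0, -21], so an eigenvector is (1, 0).
General solution: K_1e^(5t)(-3,1) + K_2e^(-2t)(1,0).
Applying x_1(0)=-3, x_2(0)=-2 gives K_1=-2, K_2=-9.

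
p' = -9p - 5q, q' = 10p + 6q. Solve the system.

p(t) = -C_1e^(-4t) - C_2e^(t), q(t) = C_1e^(-4t) + 2C_2e^(t)

Coefficient matrix A = [[-9, -5], [10, 6]].
Characteristic polynomial det(A - λI) = λ^2 + 3λ - 4 = 0.
Eigenvalues λ = -4, 1.
For λ=-4: (A-λI) row 1 is [-5, -5], so an eigenvector is (-1, 1).
For λ=1: (A-λI) row 1 is [-10, -5], so an eigenvector is (-1, 2).
General solution: C_1e^(-4t)(-1,1) + C_2e^(t)(-1,2).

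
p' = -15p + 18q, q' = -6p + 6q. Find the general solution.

p(t) = 3K_1e^(-3t) + 2K_2e^(-6t), q(t) = 2K_1e^(-3t) + K_2e^(-6t)

Coefficient matrix A = [[-15, 18], [-6, 6]].
Characteristic polynomial det(A - λI) = λ^2 + 9λ + 18 = 0.
Eigenvalues λ = -3, -6.
For λ=-3: (A-λI) row 1 is [-12, 18], so an eigenvector is (3, 2).
For λ=-6: (A-λI) row 1 is [-9, 18], so an eigenvector is (2, 1).
General solution: K_1e^(-3t)(3,2) + K_2e^(-6t)(2,1).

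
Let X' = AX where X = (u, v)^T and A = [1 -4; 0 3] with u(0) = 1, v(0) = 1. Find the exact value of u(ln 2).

-10

A = [[1,-4],[0,3]]; eigenvalues λ = 3, 1.
Eigenvectors: (2,-1) for λ=3, (-1,0) for λ=1.
From the initial condition, c_1 = -1, c_2 = -3.
u(ln 2) = (-1)(2^3)(2) + (-3)(2^1)(-1) = -10.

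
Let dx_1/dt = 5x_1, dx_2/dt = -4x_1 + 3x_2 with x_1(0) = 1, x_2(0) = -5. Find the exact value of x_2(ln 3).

A = [[5,0],[-4,3]]; eigenvalues λ = 5, 3.
Eigenvectors: (1,-2) for λ=5, (0,-1) for λ=3.
From the initial condition, c_1 = 1, c_2 = 3.
x_2(ln 3) = (1)(3^5)(-2) + (3)(3^3)(-1) = -567.

-567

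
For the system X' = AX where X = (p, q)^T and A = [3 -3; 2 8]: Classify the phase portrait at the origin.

unstable node

A = [[3,-3],[2,8]]; det(A-λI) = λ^2 - 11λ + 30.
λ = 6, 5: both positive.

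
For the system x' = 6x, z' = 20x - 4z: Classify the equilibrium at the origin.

A = [[6,0],[20,-4]]; det(A-λI) = λ^2 - 2λ - 24.
λ = -4, 6: opposite signs.

saddle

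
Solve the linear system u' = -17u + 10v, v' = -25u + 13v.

Coefficient matrix A = [[-17, 10], [-25, 13]].
Characteristic polynomial det(A - λI) = λ^2 + 4λ + 29 = 0.
Eigenvalues λ = -2 ± 5i (complex conjugate pair).
For λ=-2+5i: an eigenvector is (-1,-2) - i(-1,-1) = (-1 + i, -2 + i).
A real fundamental pair from Re and Im of e^((-2+5i)t)v: X_1 = e^(-2t)(cos(5t)·(-1,-2) + sin(5t)·(-1,-1)), X_2 = e^(-2t)(sin(5t)·(-1,-2) - cos(5t)·(-1,-1)).
General solution: K_1X_1 + K_2X_2.

u(t) = -K_1e^(-2t)sin(5t) - K_1e^(-2t)cos(5t) - K_2e^(-2t)sin(5t) + K_2e^(-2t)cos(5t), v(t) = -K_1e^(-2t)sin(5t) - 2K_1e^(-2t)cos(5t) - 2K_2e^(-2t)sin(5t) + K_2e^(-2t)cos(5t)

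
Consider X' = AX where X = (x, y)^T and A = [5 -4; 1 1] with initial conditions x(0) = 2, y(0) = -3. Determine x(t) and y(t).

x(t) = 16te^(3t) + 2e^(3t), y(t) = 8te^(3t) - 3e^(3t)

Coefficient matrix A = [[5, -4], [1, 1]].
Characteristic polynomial det(A - λI) = λ^2 - 6λ + 9 = 0.
Single eigenvalue λ = 3 with algebraic multiplicity 2.
Eigenvector v = (2,1); generalized eigenvector w with (A-λI)w=v is (-3,-2).
General solution: e^(3t)[K_1·v + K_2·(t·v + w)].
Applying x(0)=2, y(0)=-3 gives K_1=13, K_2=8.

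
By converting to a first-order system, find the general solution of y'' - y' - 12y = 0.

Let x_1 = y, x_2 = y'. Then x_1' = x_2 and x_2' = 12x_1 + x_2.
A = [[0,1],[12,1]]; det(A-λI) = λ^2 - λ - 12.
Eigenvalues λ = 4, -3 with eigenvectors (1,4), (1,-3).

y(t) = C_1e^(4t) + C_2e^(-3t)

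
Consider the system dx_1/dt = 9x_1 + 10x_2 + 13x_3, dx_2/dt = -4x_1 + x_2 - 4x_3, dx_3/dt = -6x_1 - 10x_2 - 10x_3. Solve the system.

Coefficient matrix A = [[9, 10, 13], [-4, 1, -4], [-6, -10, -10]].
det(A - λI) = 0 gives eigenvalues λ = -4, 1, 3.
For λ=-4: eigenvector (-1,0,1).
For λ=1: eigenvector (2,1,-2).
For λ=3: eigenvector (-1,-2,2).
General solution: K_1e^(-4t)(-1,0,1) + K_2e^(t)(2,1,-2) + K_3e^(3t)(-1,-2,2).

x_1(t) = -K_1e^(-4t) + 2K_2e^(t) - K_3e^(3t), x_2(t) = K_2e^(t) - 2K_3e^(3t), x_3(t) = K_1e^(-4t) - 2K_2e^(t) + 2K_3e^(3t)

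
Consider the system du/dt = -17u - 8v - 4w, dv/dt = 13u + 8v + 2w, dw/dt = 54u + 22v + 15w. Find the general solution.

u(t) = c_1e^(-t) - c_3e^(3t), v(t) = -c_1e^(-t) + c_2e^(4t) + 3c_3e^(3t), w(t) = -2c_1e^(-t) - 2c_2e^(4t) - c_3e^(3t)

Coefficient matrix A = [[-17, -8, -4], [13, 8, 2], [54, 22, 15]].
det(A - λI) = 0 gives eigenvalues λ = -1, 4, 3.
For λ=-1: eigenvector (1,-1,-2).
For λ=4: eigenvector (0,1,-2).
For λ=3: eigenvector (-1,3,-1).
General solution: c_1e^(-t)(1,-1,-2) + c_2e^(4t)(0,1,-2) + c_3e^(3t)(-1,3,-1).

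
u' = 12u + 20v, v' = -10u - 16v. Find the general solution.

Coefficient matrix A = [[12, 20], [-10, -16]].
Characteristic polynomial det(A - λI) = λ^2 + 4λ + 8 = 0.
Eigenvalues λ = -2 ± 2i (complex conjugate pair).
For λ=-2+2i: an eigenvector is (1,-1) - i(-3,2) = (1 + 3i, -1 - 2i).
A real fundamental pair from Re and Im of e^((-2+2i)t)v: X_1 = e^(-2t)(cos(2t)·(1,-1) + sin(2t)·(-3,2)), X_2 = e^(-2t)(sin(2t)·(1,-1) - cos(2t)·(-3,2)).
General solution: K_1X_1 + K_2X_2.

u(t) = -3K_1e^(-2t)sin(2t) + K_1e^(-2t)cos(2t) + K_2e^(-2t)sin(2t) + 3K_2e^(-2t)cos(2t), v(t) = 2K_1e^(-2t)sin(2t) - K_1e^(-2t)cos(2t) - K_2e^(-2t)sin(2t) - 2K_2e^(-2t)cos(2t)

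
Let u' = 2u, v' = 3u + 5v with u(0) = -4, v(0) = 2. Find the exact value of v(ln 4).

A = [[2,0],[3,5]]; eigenvalues λ = 2, 5.
Eigenvectors: (-1,1) for λ=2, (0,-1) for λ=5.
From the initial condition, c_1 = 4, c_2 = 2.
v(ln 4) = (4)(4^2)(1) + (2)(4^5)(-1) = -1984.

-1984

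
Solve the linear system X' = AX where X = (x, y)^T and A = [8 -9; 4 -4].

x(t) = -3c_1e^(2t) - 3c_2te^(2t) + c_2e^(2t), y(t) = -2c_1e^(2t) - 2c_2te^(2t) + c_2e^(2t)

Coefficient matrix A = [[8, -9], [4, -4]].
Characteristic polynomial det(A - λI) = λ^2 - 4λ + 4 = 0.
Single eigenvalue λ = 2 with algebraic multiplicity 2.
Eigenvector v = (-3,-2); generalized eigenvector w with (A-λI)w=v is (1,1).
General solution: e^(2t)[c_1·v + c_2·(t·v + w)].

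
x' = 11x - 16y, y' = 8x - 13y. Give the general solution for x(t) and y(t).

Coefficient matrix A = [[11, -16], [8, -13]].
Characteristic polynomial det(A - λI) = λ^2 + 2λ - 15 = 0.
Eigenvalues λ = 3, -5.
For λ=3: (A-λI) row 1 is [8, -16], so an eigenvector is (-2, -1).
For λ=-5: (A-λI) row 1 is [16, -16], so an eigenvector is (1, 1).
General solution: C_1e^(3t)(-2,-1) + C_2e^(-5t)(1,1).

x(t) = -2C_1e^(3t) + C_2e^(-5t), y(t) = -C_1e^(3t) + C_2e^(-5t)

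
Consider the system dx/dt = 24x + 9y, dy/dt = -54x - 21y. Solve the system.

x(t) = C_1e^(-3t) - C_2e^(6t), y(t) = -3C_1e^(-3t) + 2C_2e^(6t)

Coefficient matrix A = [[24, 9], [-54, -21]].
Characteristic polynomial det(A - λI) = λ^2 - 3λ - 18 = 0.
Eigenvalues λ = -3, 6.
For λ=-3: (A-λI) row 1 is [27, 9], so an eigenvector is (1, -3).
For λ=6: (A-λI) row 1 is [18, 9], so an eigenvector is (-1, 2).
General solution: C_1e^(-3t)(1,-3) + C_2e^(6t)(-1,2).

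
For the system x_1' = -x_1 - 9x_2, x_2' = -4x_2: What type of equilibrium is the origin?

stable node

A = [[-1,-9],[0,-4]]; det(A-λI) = λ^2 + 5λ + 4.
λ = -1, -4: both negative.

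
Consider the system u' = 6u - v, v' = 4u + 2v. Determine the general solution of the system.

Coefficient matrix A = [[6, -1], [4, 2]].
Characteristic polynomial det(A - λI) = λ^2 - 8λ + 16 = 0.
Single eigenvalue λ = 4 with algebraic multiplicity 2.
Eigenvector v = (-1,-2); generalized eigenvector w with (A-λI)w=v is (-2,-3).
General solution: e^(4t)[K_1·v + K_2·(t·v + w)].

u(t) = -K_1e^(4t) - K_2te^(4t) - 2K_2e^(4t), v(t) = -2K_1e^(4t) - 2K_2te^(4t) - 3K_2e^(4t)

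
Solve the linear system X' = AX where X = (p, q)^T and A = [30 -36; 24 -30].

Coefficient matrix A = [[30, -36], [24, -30]].
Characteristic polynomial det(A - λI) = λ^2 - 36 = 0.
Eigenvalues λ = -6, 6.
For λ=-6: (A-λI) row 1 is [36, -36], so an eigenvector is (1, 1).
For λ=6: (A-λI) row 1 is [24, -36], so an eigenvector is (3, 2).
General solution: C_1e^(-6t)(1,1) + C_2e^(6t)(3,2).

p(t) = C_1e^(-6t) + 3C_2e^(6t), q(t) = C_1e^(-6t) + 2C_2e^(6t)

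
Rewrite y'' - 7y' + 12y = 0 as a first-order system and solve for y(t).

y(t) = C_1e^(3t) + C_2e^(4t)

Let x_1 = y, x_2 = y'. Then x_1' = x_2 and x_2' = -12x_1 + 7x_2.
A = [[0,1],[-12,7]]; det(A-λI) = λ^2 - 7λ + 12.
Eigenvalues λ = 3, 4 with eigenvectors (1,3), (1,4).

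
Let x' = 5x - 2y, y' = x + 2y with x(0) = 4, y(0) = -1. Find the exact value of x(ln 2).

112

A = [[5,-2],[1,2]]; eigenvalues λ = 4, 3.
Eigenvectors: (2,1) for λ=4, (-1,-1) for λ=3.
From the initial condition, c_1 = 5, c_2 = 6.
x(ln 2) = (5)(2^4)(2) + (6)(2^3)(-1) = 112.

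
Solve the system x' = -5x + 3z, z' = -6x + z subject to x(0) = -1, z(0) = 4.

x(t) = 5e^(-2t)sin(3t) - e^(-2t)cos(3t), z(t) = 6e^(-2t)sin(3t) + 4e^(-2t)cos(3t)

Coefficient matrix A = [[-5, 3], [-6, 1]].
Characteristic polynomial det(A - λI) = λ^2 + 4λ + 13 = 0.
Eigenvalues λ = -2 ± 3i (complex conjugate pair).
For λ=-2+3i: an eigenvector is (1,1) - i(0,-1) = (1, 1 + i).
A real fundamental pair from Re and Im of e^((-2+3i)t)v: X_1 = e^(-2t)(cos(3t)·(1,1) + sin(3t)·(0,-1)), X_2 = e^(-2t)(sin(3t)·(1,1) - cos(3t)·(0,-1)).
General solution: c_1X_1 + c_2X_2.
Applying x(0)=-1, z(0)=4 gives c_1=-1, c_2=5.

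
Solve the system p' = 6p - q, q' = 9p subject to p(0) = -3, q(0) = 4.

p(t) = -13te^(3t) - 3e^(3t), q(t) = -39te^(3t) + 4e^(3t)

Coefficient matrix A = [[6, -1], [9, 0]].
Characteristic polynomial det(A - λI) = λ^2 - 6λ + 9 = 0.
Single eigenvalue λ = 3 with algebraic multiplicity 2.
Eigenvector v = (1,3); generalized eigenvector w with (A-λI)w=v is (0,-1).
General solution: e^(3t)[K_1·v + K_2·(t·v + w)].
Applying p(0)=-3, q(0)=4 gives K_1=-3, K_2=-13.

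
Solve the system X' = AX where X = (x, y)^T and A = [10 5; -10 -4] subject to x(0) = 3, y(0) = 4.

x(t) = 41e^(3t)sin(t) + 3e^(3t)cos(t), y(t) = -58e^(3t)sin(t) + 4e^(3t)cos(t)

Coefficient matrix A = [[10, 5], [-10, -4]].
Characteristic polynomial det(A - λI) = λ^2 - 6λ + 10 = 0.
Eigenvalues λ = 3 ± i (complex conjugate pair).
For λ=3+i: an eigenvector is (-1,1) - i(-2,3) = (-1 + 2i, 1 - 3i).
A real fundamental pair from Re and Im of e^((3+i)t)v: X_1 = e^(3t)(cos(t)·(-1,1) + sin(t)·(-2,3)), X_2 = e^(3t)(sin(t)·(-1,1) - cos(t)·(-2,3)).
General solution: c_1X_1 + c_2X_2.
Applying x(0)=3, y(0)=4 gives c_1=-17, c_2=-7.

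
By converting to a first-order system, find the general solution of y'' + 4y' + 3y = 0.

y(t) = c_1e^(-3t) + c_2e^(-t)

Let x_1 = y, x_2 = y'. Then x_1' = x_2 and x_2' = -3x_1 - 4x_2.
A = [[0,1],[-3,-4]]; det(A-λI) = λ^2 + 4λ + 3.
Eigenvalues λ = -3, -1 with eigenvectors (1,-3), (1,-1).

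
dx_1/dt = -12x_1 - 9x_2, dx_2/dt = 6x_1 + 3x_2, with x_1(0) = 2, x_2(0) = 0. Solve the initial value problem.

Coefficient matrix A = [[-12, -9], [6, 3]].
Characteristic polynomial det(A - λI) = λ^2 + 9λ + 18 = 0.
Eigenvalues λ = -6, -3.
For λ=-6: (A-λI) row 1 is [-6, -9], so an eigenvector is (3, -2).
For λ=-3: (A-λI) row 1 is [-9, -9], so an eigenvector is (-1, 1).
General solution: c_1e^(-6t)(3,-2) + c_2e^(-3t)(-1,1).
Applying x_1(0)=2, x_2(0)=0 gives c_1=2, c_2=4.

x_1(t) = -4e^(-3t) + 6e^(-6t), x_2(t) = 4e^(-3t) - 4e^(-6t)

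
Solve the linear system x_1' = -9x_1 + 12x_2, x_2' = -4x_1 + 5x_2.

x_1(t) = -2K_1e^(-3t) + 3K_2e^(-t), x_2(t) = -K_1e^(-3t) + 2K_2e^(-t)

Coefficient matrix A = [[-9, 12], [-4, 5]].
Characteristic polynomial det(A - λI) = λ^2 + 4λ + 3 = 0.
Eigenvalues λ = -3, -1.
For λ=-3: (A-λI) row 1 is [-6, 12], so an eigenvector is (-2, -1).
For λ=-1: (A-λI) row 1 is [-8, 12], so an eigenvector is (3, 2).
General solution: K_1e^(-3t)(-2,-1) + K_2e^(-t)(3,2).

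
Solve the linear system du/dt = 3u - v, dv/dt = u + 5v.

u(t) = K_1e^(4t) + K_2te^(4t), v(t) = -K_1e^(4t) - K_2te^(4t) - K_2e^(4t)

Coefficient matrix A = [[3, -1], [1, 5]].
Characteristic polynomial det(A - λI) = λ^2 - 8λ + 16 = 0.
Single eigenvalue λ = 4 with algebraic multiplicity 2.
Eigenvector v = (1,-1); generalized eigenvector w with (A-λI)w=v is (0,-1).
General solution: e^(4t)[K_1·v + K_2·(t·v + w)].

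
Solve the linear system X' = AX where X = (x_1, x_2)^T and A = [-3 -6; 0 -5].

x_1(t) = -3K_1e^(-5t) + K_2e^(-3t), x_2(t) = -K_1e^(-5t)

Coefficient matrix A = [[-3, -6], [0, -5]].
Characteristic polynomial det(A - λI) = λ^2 + 8λ + 15 = 0.
Eigenvalues λ = -5, -3.
For λ=-5: (A-λI) row 1 is [2, -6], so an eigenvector is (-3, -1).
For λ=-3: (A-λI) row 1 is [0, -6], so an eigenvector is (1, 0).
General solution: K_1e^(-5t)(-3,-1) + K_2e^(-3t)(1,0).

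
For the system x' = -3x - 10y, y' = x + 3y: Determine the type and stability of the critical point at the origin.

A = [[-3,-10],[1,3]]; det(A-λI) = λ^2 + 1.
λ = 0 ± i: zero real part.

center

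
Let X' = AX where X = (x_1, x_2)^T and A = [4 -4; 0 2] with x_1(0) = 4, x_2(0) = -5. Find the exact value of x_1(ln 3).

1044

A = [[4,-4],[0,2]]; eigenvalues λ = 4, 2.
Eigenvectors: (1,0) for λ=4, (2,1) for λ=2.
From the initial condition, c_1 = 14, c_2 = -5.
x_1(ln 3) = (14)(3^4)(1) + (-5)(3^2)(2) = 1044.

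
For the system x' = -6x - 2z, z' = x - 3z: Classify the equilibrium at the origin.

stable node

A = [[-6,-2],[1,-3]]; det(A-λI) = λ^2 + 9λ + 20.
λ = -4, -5: both negative.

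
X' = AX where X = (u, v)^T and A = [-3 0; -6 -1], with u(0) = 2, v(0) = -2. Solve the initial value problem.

u(t) = 2e^(-3t), v(t) = -8e^(-t) + 6e^(-3t)

Coefficient matrix A = [[-3, 0], [-6, -1]].
Characteristic polynomial det(A - λI) = λ^2 + 4λ + 3 = 0.
Eigenvalues λ = -1, -3.
For λ=-1: (A-λI) row 1 is [-2, 0], so an eigenvector is (0, -1).
For λ=-3: (A-λI) row 2 is [-6, 2], so an eigenvector is (1, 3).
General solution: C_1e^(-t)(0,-1) + C_2e^(-3t)(1,3).
Applying u(0)=2, v(0)=-2 gives C_1=8, C_2=2.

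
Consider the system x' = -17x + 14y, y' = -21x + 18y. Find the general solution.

x(t) = c_1e^(-3t) - 2c_2e^(4t), y(t) = c_1e^(-3t) - 3c_2e^(4t)

Coefficient matrix A = [[-17, 14], [-21, 18]].
Characteristic polynomial det(A - λI) = λ^2 - λ - 12 = 0.
Eigenvalues λ = -3, 4.
For λ=-3: (A-λI) row 1 is [-14, 14], so an eigenvector is (1, 1).
For λ=4: (A-λI) row 1 is [-21, 14], so an eigenvector is (-2, -3).
General solution: c_1e^(-3t)(1,1) + c_2e^(4t)(-2,-3).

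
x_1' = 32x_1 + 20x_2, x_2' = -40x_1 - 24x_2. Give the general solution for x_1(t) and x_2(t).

Coefficient matrix A = [[32, 20], [-40, -24]].
Characteristic polynomial det(A - λI) = λ^2 - 8λ + 32 = 0.
Eigenvalues λ = 4 ± 4i (complex conjugate pair).
For λ=4+4i: an eigenvector is (-1,1) - i(-2,3) = (-1 + 2i, 1 - 3i).
A real fundamental pair from Re and Im of e^((4+4i)t)v: X_1 = e^(4t)(cos(4t)·(-1,1) + sin(4t)·(-2,3)), X_2 = e^(4t)(sin(4t)·(-1,1) - cos(4t)·(-2,3)).
General solution: c_1X_1 + c_2X_2.

x_1(t) = -2c_1e^(4t)sin(4t) - c_1e^(4t)cos(4t) - c_2e^(4t)sin(4t) + 2c_2e^(4t)cos(4t), x_2(t) = 3c_1e^(4t)sin(4t) + c_1e^(4t)cos(4t) + c_2e^(4t)sin(4t) - 3c_2e^(4t)cos(4t)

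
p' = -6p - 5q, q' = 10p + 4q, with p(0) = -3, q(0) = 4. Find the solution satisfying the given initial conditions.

Coefficient matrix A = [[-6, -5], [10, 4]].
Characteristic polynomial det(A - λI) = λ^2 + 2λ + 26 = 0.
Eigenvalues λ = -1 ± 5i (complex conjugate pair).
For λ=-1+5i: an eigenvector is (-1,1) - i(0,-1) = (-1, 1 + i).
A real fundamental pair from Re and Im of e^((-1+5i)t)v: X_1 = e^(-t)(cos(5t)·(-1,1) + sin(5t)·(0,-1)), X_2 = e^(-t)(sin(5t)·(-1,1) - cos(5t)·(0,-1)).
General solution: K_1X_1 + K_2X_2.
Applying p(0)=-3, q(0)=4 gives K_1=3, K_2=1.

p(t) = -e^(-t)sin(5t) - 3e^(-t)cos(5t), q(t) = -2e^(-t)sin(5t) + 4e^(-t)cos(5t)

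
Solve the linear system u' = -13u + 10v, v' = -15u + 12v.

Coefficient matrix A = [[-13, 10], [-15, 12]].
Characteristic polynomial det(A - λI) = λ^2 + λ - 6 = 0.
Eigenvalues λ = -3, 2.
For λ=-3: (A-λI) row 1 is [-10, 10], so an eigenvector is (-1, -1).
For λ=2: (A-λI) row 1 is [-15, 10], so an eigenvector is (-2, -3).
General solution: K_1e^(-3t)(-1,-1) + K_2e^(2t)(-2,-3).

u(t) = -K_1e^(-3t) - 2K_2e^(2t), v(t) = -K_1e^(-3t) - 3K_2e^(2t)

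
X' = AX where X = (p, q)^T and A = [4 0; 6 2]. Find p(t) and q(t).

Coefficient matrix A = [[4, 0], [6, 2]].
Characteristic polynomial det(A - λI) = λ^2 - 6λ + 8 = 0.
Eigenvalues λ = 2, 4.
For λ=2: (A-λI) row 1 is [2, 0], so an eigenvector is (0, -1).
For λ=4: (A-λI) row 2 is [6, -2], so an eigenvector is (1, 3).
General solution: c_1e^(2t)(0,-1) + c_2e^(4t)(1,3).

p(t) = c_2e^(4t), q(t) = -c_1e^(2t) + 3c_2e^(4t)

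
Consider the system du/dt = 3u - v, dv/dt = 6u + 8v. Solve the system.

u(t) = c_1e^(6t) - c_2e^(5t), v(t) = -3c_1e^(6t) + 2c_2e^(5t)

Coefficient matrix A = [[3, -1], [6, 8]].
Characteristic polynomial det(A - λI) = λ^2 - 11λ + 30 = 0.
Eigenvalues λ = 6, 5.
For λ=6: (A-λI) row 1 is [-3, -1], so an eigenvector is (1, -3).
For λ=5: (A-λI) row 1 is [-2, -1], so an eigenvector is (-1, 2).
General solution: c_1e^(6t)(1,-3) + c_2e^(5t)(-1,2).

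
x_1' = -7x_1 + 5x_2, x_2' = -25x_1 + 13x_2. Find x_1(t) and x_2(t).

x_1(t) = -C_1e^(3t)sin(5t) + C_2e^(3t)cos(5t), x_2(t) = -2C_1e^(3t)sin(5t) - C_1e^(3t)cos(5t) - C_2e^(3t)sin(5t) + 2C_2e^(3t)cos(5t)

Coefficient matrix A = [[-7, 5], [-25, 13]].
Characteristic polynomial det(A - λI) = λ^2 - 6λ + 34 = 0.
Eigenvalues λ = 3 ± 5i (complex conjugate pair).
For λ=3+5i: an eigenvector is (0,-1) - i(-1,-2) = (0 + i, -1 + 2i).
A real fundamental pair from Re and Im of e^((3+5i)t)v: X_1 = e^(3t)(cos(5t)·(0,-1) + sin(5t)·(-1,-2)), X_2 = e^(3t)(sin(5t)·(0,-1) - cos(5t)·(-1,-2)).
General solution: C_1X_1 + C_2X_2.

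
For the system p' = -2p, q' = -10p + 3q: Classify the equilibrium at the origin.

saddle

A = [[-2,0],[-10,3]]; det(A-λI) = λ^2 - λ - 6.
λ = 3, -2: opposite signs.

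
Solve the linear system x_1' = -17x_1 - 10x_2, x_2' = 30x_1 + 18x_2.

x_1(t) = c_1e^(3t) - 2c_2e^(-2t), x_2(t) = -2c_1e^(3t) + 3c_2e^(-2t)

Coefficient matrix A = [[-17, -10], [30, 18]].
Characteristic polynomial det(A - λI) = λ^2 - λ - 6 = 0.
Eigenvalues λ = 3, -2.
For λ=3: (A-λI) row 1 is [-20, -10], so an eigenvector is (1, -2).
For λ=-2: (A-λI) row 1 is [-15, -10], so an eigenvector is (-2, 3).
General solution: c_1e^(3t)(1,-2) + c_2e^(-2t)(-2,3).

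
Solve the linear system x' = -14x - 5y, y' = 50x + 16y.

Coefficient matrix A = [[-14, -5], [50, 16]].
Characteristic polynomial det(A - λI) = λ^2 - 2λ + 26 = 0.
Eigenvalues λ = 1 ± 5i (complex conjugate pair).
For λ=1+5i: an eigenvector is (-1,3) - i(0,-1) = (-1, 3 + i).
A real fundamental pair from Re and Im of e^((1+5i)t)v: X_1 = e^(t)(cos(5t)·(-1,3) + sin(5t)·(0,-1)), X_2 = e^(t)(sin(5t)·(-1,3) - cos(5t)·(0,-1)).
General solution: c_1X_1 + c_2X_2.

x(t) = -c_1e^(t)cos(5t) - c_2e^(t)sin(5t), y(t) = -c_1e^(t)sin(5t) + 3c_1e^(t)cos(5t) + 3c_2e^(t)sin(5t) + c_2e^(t)cos(5t)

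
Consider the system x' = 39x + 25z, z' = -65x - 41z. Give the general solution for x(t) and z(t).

x(t) = C_1e^(-t)sin(5t) + 2C_1e^(-t)cos(5t) + 2C_2e^(-t)sin(5t) - C_2e^(-t)cos(5t), z(t) = -2C_1e^(-t)sin(5t) - 3C_1e^(-t)cos(5t) - 3C_2e^(-t)sin(5t) + 2C_2e^(-t)cos(5t)

Coefficient matrix A = [[39, 25], [-65, -41]].
Characteristic polynomial det(A - λI) = λ^2 + 2λ + 26 = 0.
Eigenvalues λ = -1 ± 5i (complex conjugate pair).
For λ=-1+5i: an eigenvector is (2,-3) - i(1,-2) = (2 - i, -3 + 2i).
A real fundamental pair from Re and Im of e^((-1+5i)t)v: X_1 = e^(-t)(cos(5t)·(2,-3) + sin(5t)·(1,-2)), X_2 = e^(-t)(sin(5t)·(2,-3) - cos(5t)·(1,-2)).
General solution: C_1X_1 + C_2X_2.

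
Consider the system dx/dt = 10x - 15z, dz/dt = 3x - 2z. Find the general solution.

Coefficient matrix A = [[10, -15], [3, -2]].
Characteristic polynomial det(A - λI) = λ^2 - 8λ + 25 = 0.
Eigenvalues λ = 4 ± 3i (complex conjugate pair).
For λ=4+3i: an eigenvector is (2,1) - i(-1,0) = (2 + i, 1).
A real fundamental pair from Re and Im of e^((4+3i)t)v: X_1 = e^(4t)(cos(3t)·(2,1) + sin(3t)·(-1,0)), X_2 = e^(4t)(sin(3t)·(2,1) - cos(3t)·(-1,0)).
General solution: K_1X_1 + K_2X_2.

x(t) = -K_1e^(4t)sin(3t) + 2K_1e^(4t)cos(3t) + 2K_2e^(4t)sin(3t) + K_2e^(4t)cos(3t), z(t) = K_1e^(4t)cos(3t) + K_2e^(4t)sin(3t)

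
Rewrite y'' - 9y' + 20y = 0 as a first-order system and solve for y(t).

y(t) = C_1e^(4t) + C_2e^(5t)

Let x_1 = y, x_2 = y'. Then x_1' = x_2 and x_2' = -20x_1 + 9x_2.
A = [[0,1],[-20,9]]; det(A-λI) = λ^2 - 9λ + 20.
Eigenvalues λ = 4, 5 with eigenvectors (1,4), (1,5).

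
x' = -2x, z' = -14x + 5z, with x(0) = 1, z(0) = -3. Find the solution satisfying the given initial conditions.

x(t) = e^(-2t), z(t) = -5e^(5t) + 2e^(-2t)

Coefficient matrix A = [[-2, 0], [-14, 5]].
Characteristic polynomial det(A - λI) = λ^2 - 3λ - 10 = 0.
Eigenvalues λ = -2, 5.
For λ=-2: (A-λI) row 2 is [-14, 7], so an eigenvector is (-1, -2).
For λ=5: (A-λI) row 1 is [-7, 0], so an eigenvector is (0, -1).
General solution: K_1e^(-2t)(-1,-2) + K_2e^(5t)(0,-1).
Applying x(0)=1, z(0)=-3 gives K_1=-1, K_2=5.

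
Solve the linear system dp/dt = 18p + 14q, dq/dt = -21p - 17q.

p(t) = c_1e^(4t) - 2c_2e^(-3t), q(t) = -c_1e^(4t) + 3c_2e^(-3t)

Coefficient matrix A = [[18, 14], [-21, -17]].
Characteristic polynomial det(A - λI) = λ^2 - λ - 12 = 0.
Eigenvalues λ = 4, -3.
For λ=4: (A-λI) row 1 is [14, 14], so an eigenvector is (1, -1).
For λ=-3: (A-λI) row 1 is [21, 14], so an eigenvector is (-2, 3).
General solution: c_1e^(4t)(1,-1) + c_2e^(-3t)(-2,3).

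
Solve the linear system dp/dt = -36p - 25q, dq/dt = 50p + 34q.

Coefficient matrix A = [[-36, -25], [50, 34]].
Characteristic polynomial det(A - λI) = λ^2 + 2λ + 26 = 0.
Eigenvalues λ = -1 ± 5i (complex conjugate pair).
For λ=-1+5i: an eigenvector is (-1,1) - i(2,-3) = (-1 - 2i, 1 + 3i).
A real fundamental pair from Re and Im of e^((-1+5i)t)v: X_1 = e^(-t)(cos(5t)·(-1,1) + sin(5t)·(2,-3)), X_2 = e^(-t)(sin(5t)·(-1,1) - cos(5t)·(2,-3)).
General solution: C_1X_1 + C_2X_2.

p(t) = 2C_1e^(-t)sin(5t) - C_1e^(-t)cos(5t) - C_2e^(-t)sin(5t) - 2C_2e^(-t)cos(5t), q(t) = -3C_1e^(-t)sin(5t) + C_1e^(-t)cos(5t) + C_2e^(-t)sin(5t) + 3C_2e^(-t)cos(5t)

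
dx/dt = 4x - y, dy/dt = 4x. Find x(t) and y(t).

Coefficient matrix A = [[4, -1], [4, 0]].
Characteristic polynomial det(A - λI) = λ^2 - 4λ + 4 = 0.
Single eigenvalue λ = 2 with algebraic multiplicity 2.
Eigenvector v = (-1,-2); generalized eigenvector w with (A-λI)w=v is (-1,-1).
General solution: e^(2t)[K_1·v + K_2·(t·v + w)].

x(t) = -K_1e^(2t) - K_2te^(2t) - K_2e^(2t), y(t) = -2K_1e^(2t) - 2K_2te^(2t) - K_2e^(2t)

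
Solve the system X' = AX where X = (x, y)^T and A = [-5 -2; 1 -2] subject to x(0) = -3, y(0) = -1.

x(t) = 5e^(-3t) - 8e^(-4t), y(t) = -5e^(-3t) + 4e^(-4t)

Coefficient matrix A = [[-5, -2], [1, -2]].
Characteristic polynomial det(A - λI) = λ^2 + 7λ + 12 = 0.
Eigenvalues λ = -4, -3.
For λ=-4: (A-λI) row 1 is [-1, -2], so an eigenvector is (2, -1).
For λ=-3: (A-λI) row 1 is [-2, -2], so an eigenvector is (-1, 1).
General solution: K_1e^(-4t)(2,-1) + K_2e^(-3t)(-1,1).
Applying x(0)=-3, y(0)=-1 gives K_1=-4, K_2=-5.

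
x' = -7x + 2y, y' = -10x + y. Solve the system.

x(t) = K_1e^(-3t)sin(2t) - K_2e^(-3t)cos(2t), y(t) = 2K_1e^(-3t)sin(2t) + K_1e^(-3t)cos(2t) + K_2e^(-3t)sin(2t) - 2K_2e^(-3t)cos(2t)

Coefficient matrix A = [[-7, 2], [-10, 1]].
Characteristic polynomial det(A - λI) = λ^2 + 6λ + 13 = 0.
Eigenvalues λ = -3 ± 2i (complex conjugate pair).
For λ=-3+2i: an eigenvector is (0,1) - i(1,2) = (0 - i, 1 - 2i).
A real fundamental pair from Re and Im of e^((-3+2i)t)v: X_1 = e^(-3t)(cos(2t)·(0,1) + sin(2t)·(1,2)), X_2 = e^(-3t)(sin(2t)·(0,1) - cos(2t)·(1,2)).
General solution: K_1X_1 + K_2X_2.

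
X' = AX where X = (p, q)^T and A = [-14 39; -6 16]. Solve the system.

Coefficient matrix A = [[-14, 39], [-6, 16]].
Characteristic polynomial det(A - λI) = λ^2 - 2λ + 10 = 0.
Eigenvalues λ = 1 ± 3i (complex conjugate pair).
For λ=1+3i: an eigenvector is (3,1) - i(-2,-1) = (3 + 2i, 1 + i).
A real fundamental pair from Re and Im of e^((1+3i)t)v: X_1 = e^(t)(cos(3t)·(3,1) + sin(3t)·(-2,-1)), X_2 = e^(t)(sin(3t)·(3,1) - cos(3t)·(-2,-1)).
General solution: K_1X_1 + K_2X_2.

p(t) = -2K_1e^(t)sin(3t) + 3K_1e^(t)cos(3t) + 3K_2e^(t)sin(3t) + 2K_2e^(t)cos(3t), q(t) = -K_1e^(t)sin(3t) + K_1e^(t)cos(3t) + K_2e^(t)sin(3t) + K_2e^(t)cos(3t)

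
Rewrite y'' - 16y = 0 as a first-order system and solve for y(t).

y(t) = c_1e^(-4t) + c_2e^(4t)

Let x_1 = y, x_2 = y'. Then x_1' = x_2 and x_2' = 16x_1.
A = [[0,1],[16,0]]; det(A-λI) = λ^2 - 16.
Eigenvalues λ = -4, 4 with eigenvectors (1,-4), (1,4).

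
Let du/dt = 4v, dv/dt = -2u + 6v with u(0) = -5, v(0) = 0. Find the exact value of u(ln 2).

A = [[0,4],[-2,6]]; eigenvalues λ = 4, 2.
Eigenvectors: (-1,-1) for λ=4, (-2,-1) for λ=2.
From the initial condition, c_1 = -5, c_2 = 5.
u(ln 2) = (-5)(2^4)(-1) + (5)(2^2)(-2) = 40.

40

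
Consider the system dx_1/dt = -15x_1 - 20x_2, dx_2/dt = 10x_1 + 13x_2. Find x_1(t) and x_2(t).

Coefficient matrix A = [[-15, -20], [10, 13]].
Characteristic polynomial det(A - λI) = λ^2 + 2λ + 5 = 0.
Eigenvalues λ = -1 ± 2i (complex conjugate pair).
For λ=-1+2i: an eigenvector is (3,-2) - i(-1,1) = (3 + i, -2 - i).
A real fundamental pair from Re and Im of e^((-1+2i)t)v: X_1 = e^(-t)(cos(2t)·(3,-2) + sin(2t)·(-1,1)), X_2 = e^(-t)(sin(2t)·(3,-2) - cos(2t)·(-1,1)).
General solution: c_1X_1 + c_2X_2.

x_1(t) = -c_1e^(-t)sin(2t) + 3c_1e^(-t)cos(2t) + 3c_2e^(-t)sin(2t) + c_2e^(-t)cos(2t), x_2(t) = c_1e^(-t)sin(2t) - 2c_1e^(-t)cos(2t) - 2c_2e^(-t)sin(2t) - c_2e^(-t)cos(2t)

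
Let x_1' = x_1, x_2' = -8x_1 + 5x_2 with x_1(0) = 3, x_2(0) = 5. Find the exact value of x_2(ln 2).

-20

A = [[1,0],[-8,5]]; eigenvalues λ = 5, 1.
Eigenvectors: (0,1) for λ=5, (-1,-2) for λ=1.
From the initial condition, c_1 = -1, c_2 = -3.
x_2(ln 2) = (-1)(2^5)(1) + (-3)(2^1)(-2) = -20.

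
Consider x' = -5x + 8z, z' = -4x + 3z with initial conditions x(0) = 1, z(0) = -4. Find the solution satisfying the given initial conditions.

x(t) = -9e^(-t)sin(4t) + e^(-t)cos(4t), z(t) = -5e^(-t)sin(4t) - 4e^(-t)cos(4t)

Coefficient matrix A = [[-5, 8], [-4, 3]].
Characteristic polynomial det(A - λI) = λ^2 + 2λ + 17 = 0.
Eigenvalues λ = -1 ± 4i (complex conjugate pair).
For λ=-1+4i: an eigenvector is (1,0) - i(-1,-1) = (1 + i, 0 + i).
A real fundamental pair from Re and Im of e^((-1+4i)t)v: X_1 = e^(-t)(cos(4t)·(1,0) + sin(4t)·(-1,-1)), X_2 = e^(-t)(sin(4t)·(1,0) - cos(4t)·(-1,-1)).
General solution: c_1X_1 + c_2X_2.
Applying x(0)=1, z(0)=-4 gives c_1=5, c_2=-4.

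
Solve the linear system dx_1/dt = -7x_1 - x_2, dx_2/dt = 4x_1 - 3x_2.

x_1(t) = c_1e^(-5t) + c_2te^(-5t) - c_2e^(-5t), x_2(t) = -2c_1e^(-5t) - 2c_2te^(-5t) + c_2e^(-5t)

Coefficient matrix A = [[-7, -1], [4, -3]].
Characteristic polynomial det(A - λI) = λ^2 + 10λ + 25 = 0.
Single eigenvalue λ = -5 with algebraic multiplicity 2.
Eigenvector v = (1,-2); generalized eigenvector w with (A-λI)w=v is (-1,1).
General solution: e^(-5t)[c_1·v + c_2·(t·v + w)].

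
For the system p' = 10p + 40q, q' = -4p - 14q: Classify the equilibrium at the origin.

A = [[10,40],[-4,-14]]; det(A-λI) = λ^2 + 4λ + 20.
λ = -2 ± 4i: negative real part.

stable spiral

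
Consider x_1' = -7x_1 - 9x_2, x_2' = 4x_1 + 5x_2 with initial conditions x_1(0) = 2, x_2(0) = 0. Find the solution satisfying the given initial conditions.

x_1(t) = -12te^(-t) + 2e^(-t), x_2(t) = 8te^(-t)

Coefficient matrix A = [[-7, -9], [4, 5]].
Characteristic polynomial det(A - λI) = λ^2 + 2λ + 1 = 0.
Single eigenvalue λ = -1 with algebraic multiplicity 2.
Eigenvector v = (3,-2); generalized eigenvector w with (A-λI)w=v is (-2,1).
General solution: e^(-t)[K_1·v + K_2·(t·v + w)].
Applying x_1(0)=2, x_2(0)=0 gives K_1=-2, K_2=-4.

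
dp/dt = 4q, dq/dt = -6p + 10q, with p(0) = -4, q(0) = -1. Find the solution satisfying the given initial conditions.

Coefficient matrix A = [[0, 4], [-6, 10]].
Characteristic polynomial det(A - λI) = λ^2 - 10λ + 24 = 0.
Eigenvalues λ = 6, 4.
For λ=6: (A-λI) row 1 is [-6, 4], so an eigenvector is (2, 3).
For λ=4: (A-λI) row 1 is [-4, 4], so an eigenvector is (1, 1).
General solution: K_1e^(6t)(2,3) + K_2e^(4t)(1,1).
Applying p(0)=-4, q(0)=-1 gives K_1=3, K_2=-10.

p(t) = 6e^(6t) - 10e^(4t), q(t) = 9e^(6t) - 10e^(4t)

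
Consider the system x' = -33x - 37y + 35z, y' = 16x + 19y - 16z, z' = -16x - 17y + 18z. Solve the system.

x(t) = 9C_1e^(-t) - 2C_2e^(3t) + C_3e^(2t), y(t) = -4C_1e^(-t) + C_2e^(3t), z(t) = 4C_1e^(-t) - C_2e^(3t) + C_3e^(2t)

Coefficient matrix A = [[-33, -37, 35], [16, 19, -16], [-16, -17, 18]].
det(A - λI) = 0 gives eigenvalues λ = -1, 3, 2.
For λ=-1: eigenvector (9,-4,4).
For λ=3: eigenvector (-2,1,-1).
For λ=2: eigenvector (1,0,1).
General solution: C_1e^(-t)(9,-4,4) + C_2e^(3t)(-2,1,-1) + C_3e^(2t)(1,0,1).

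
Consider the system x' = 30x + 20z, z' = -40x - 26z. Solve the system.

x(t) = 2C_1e^(2t)sin(4t) + C_1e^(2t)cos(4t) + C_2e^(2t)sin(4t) - 2C_2e^(2t)cos(4t), z(t) = -3C_1e^(2t)sin(4t) - C_1e^(2t)cos(4t) - C_2e^(2t)sin(4t) + 3C_2e^(2t)cos(4t)

Coefficient matrix A = [[30, 20], [-40, -26]].
Characteristic polynomial det(A - λI) = λ^2 - 4λ + 20 = 0.
Eigenvalues λ = 2 ± 4i (complex conjugate pair).
For λ=2+4i: an eigenvector is (1,-1) - i(2,-3) = (1 - 2i, -1 + 3i).
A real fundamental pair from Re and Im of e^((2+4i)t)v: X_1 = e^(2t)(cos(4t)·(1,-1) + sin(4t)·(2,-3)), X_2 = e^(2t)(sin(4t)·(1,-1) - cos(4t)·(2,-3)).
General solution: C_1X_1 + C_2X_2.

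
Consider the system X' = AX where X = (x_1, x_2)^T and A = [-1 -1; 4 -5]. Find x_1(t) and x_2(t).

x_1(t) = K_1e^(-3t) + K_2te^(-3t), x_2(t) = 2K_1e^(-3t) + 2K_2te^(-3t) - K_2e^(-3t)

Coefficient matrix A = [[-1, -1], [4, -5]].
Characteristic polynomial det(A - λI) = λ^2 + 6λ + 9 = 0.
Single eigenvalue λ = -3 with algebraic multiplicity 2.
Eigenvector v = (1,2); generalized eigenvector w with (A-λI)w=v is (0,-1).
General solution: e^(-3t)[K_1·v + K_2·(t·v + w)].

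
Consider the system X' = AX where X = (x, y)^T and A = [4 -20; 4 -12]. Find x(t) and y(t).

Coefficient matrix A = [[4, -20], [4, -12]].
Characteristic polynomial det(A - λI) = λ^2 + 8λ + 32 = 0.
Eigenvalues λ = -4 ± 4i (complex conjugate pair).
For λ=-4+4i: an eigenvector is (-2,-1) - i(1,0) = (-2 - i, -1).
A real fundamental pair from Re and Im of e^((-4+4i)t)v: X_1 = e^(-4t)(cos(4t)·(-2,-1) + sin(4t)·(1,0)), X_2 = e^(-4t)(sin(4t)·(-2,-1) - cos(4t)·(1,0)).
General solution: C_1X_1 + C_2X_2.

x(t) = C_1e^(-4t)sin(4t) - 2C_1e^(-4t)cos(4t) - 2C_2e^(-4t)sin(4t) - C_2e^(-4t)cos(4t), y(t) = -C_1e^(-4t)cos(4t) - C_2e^(-4t)sin(4t)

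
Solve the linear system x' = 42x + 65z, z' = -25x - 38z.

Coefficient matrix A = [[42, 65], [-25, -38]].
Characteristic polynomial det(A - λI) = λ^2 - 4λ + 29 = 0.
Eigenvalues λ = 2 ± 5i (complex conjugate pair).
For λ=2+5i: an eigenvector is (3,-2) - i(-2,1) = (3 + 2i, -2 - i).
A real fundamental pair from Re and Im of e^((2+5i)t)v: X_1 = e^(2t)(cos(5t)·(3,-2) + sin(5t)·(-2,1)), X_2 = e^(2t)(sin(5t)·(3,-2) - cos(5t)·(-2,1)).
General solution: K_1X_1 + K_2X_2.

x(t) = -2K_1e^(2t)sin(5t) + 3K_1e^(2t)cos(5t) + 3K_2e^(2t)sin(5t) + 2K_2e^(2t)cos(5t), z(t) = K_1e^(2t)sin(5t) - 2K_1e^(2t)cos(5t) - 2K_2e^(2t)sin(5t) - K_2e^(2t)cos(5t)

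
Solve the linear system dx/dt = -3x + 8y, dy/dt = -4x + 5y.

x(t) = -c_1e^(t)sin(4t) + c_1e^(t)cos(4t) + c_2e^(t)sin(4t) + c_2e^(t)cos(4t), y(t) = -c_1e^(t)sin(4t) + c_2e^(t)cos(4t)

Coefficient matrix A = [[-3, 8], [-4, 5]].
Characteristic polynomial det(A - λI) = λ^2 - 2λ + 17 = 0.
Eigenvalues λ = 1 ± 4i (complex conjugate pair).
For λ=1+4i: an eigenvector is (1,0) - i(-1,-1) = (1 + i, 0 + i).
A real fundamental pair from Re and Im of e^((1+4i)t)v: X_1 = e^(t)(cos(4t)·(1,0) + sin(4t)·(-1,-1)), X_2 = e^(t)(sin(4t)·(1,0) - cos(4t)·(-1,-1)).
General solution: c_1X_1 + c_2X_2.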